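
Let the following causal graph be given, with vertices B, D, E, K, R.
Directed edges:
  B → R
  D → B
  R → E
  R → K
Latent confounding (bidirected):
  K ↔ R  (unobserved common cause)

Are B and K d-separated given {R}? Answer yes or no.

Bayes-Ball from B | {R} reaches {D,K}.
K ∈ reach(B|{R}) ⇒ B ⊥̸ K | {R}.

No — B and K are d-connected given {R}.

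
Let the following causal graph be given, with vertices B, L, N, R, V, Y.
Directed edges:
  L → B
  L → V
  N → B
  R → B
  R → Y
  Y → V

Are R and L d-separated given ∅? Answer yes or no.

Yes — R ⊥ L | ∅.

Bayes-Ball from R | ∅ reaches {B,V,Y}.
L ∉ reach(R|∅) ⇒ R ⊥ L | ∅.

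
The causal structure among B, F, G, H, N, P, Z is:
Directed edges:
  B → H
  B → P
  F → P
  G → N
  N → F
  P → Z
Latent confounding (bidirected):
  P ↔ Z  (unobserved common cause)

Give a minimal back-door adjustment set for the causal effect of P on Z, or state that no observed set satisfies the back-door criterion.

desc(P)\{P}={Z}; candidates ⊆ {B,F,G,H,N}.
P↔Z: latent back-door arc(s) into P.
size 0: {}; under {} P still reaches {B,F,G,H,N,Z} ∋ Z.
size 1: {B}, {F}, {G} …(+2); under {B} P still reaches {F,G,N,Z} ∋ Z.
size 2: {B,F}, {B,G}, {B,H} …(+7); under {B,F} P still reaches {Z} ∋ Z.
P↔Z cannot be blocked by any observed set — no back-door set.

P→Z: no observed back-door set.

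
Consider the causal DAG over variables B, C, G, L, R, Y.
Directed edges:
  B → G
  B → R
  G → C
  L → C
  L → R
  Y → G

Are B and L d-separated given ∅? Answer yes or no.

Bayes-Ball from B | ∅ reaches {C,G,R}.
L ∉ reach(B|∅) ⇒ B ⊥ L | ∅.

Yes — B ⊥ L | ∅.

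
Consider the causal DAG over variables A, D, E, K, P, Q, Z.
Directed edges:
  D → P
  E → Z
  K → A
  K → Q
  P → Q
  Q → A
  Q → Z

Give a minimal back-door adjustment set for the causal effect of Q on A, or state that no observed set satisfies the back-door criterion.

Q→A: minimal back-door set {K}.

desc(Q)\{Q}={A,Z}; candidates ⊆ {D,E,K,P}.
size 0: {}; under {} Q still reaches {A,D,K,P} ∋ A.
{K}: Q⊥A given {K} in G with Q→· removed — back-door holds.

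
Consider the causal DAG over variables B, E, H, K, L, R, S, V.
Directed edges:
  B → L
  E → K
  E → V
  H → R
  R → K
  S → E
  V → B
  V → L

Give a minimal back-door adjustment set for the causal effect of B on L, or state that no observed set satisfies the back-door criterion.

desc(B)\{B}={L}; candidates ⊆ {E,H,K,R,S,V}.
size 0: {}; under {} B still reaches {E,K,L,S,V} ∋ L.
{V}: B⊥L given {V} in G with B→· removed — back-door holds.

B→L: minimal back-door set {V}.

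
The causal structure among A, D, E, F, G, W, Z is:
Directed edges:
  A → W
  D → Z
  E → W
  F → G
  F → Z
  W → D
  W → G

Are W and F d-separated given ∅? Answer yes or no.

Yes — W ⊥ F | ∅.

Bayes-Ball from W | ∅ reaches {A,D,E,G,Z}.
F ∉ reach(W|∅) ⇒ W ⊥ F | ∅.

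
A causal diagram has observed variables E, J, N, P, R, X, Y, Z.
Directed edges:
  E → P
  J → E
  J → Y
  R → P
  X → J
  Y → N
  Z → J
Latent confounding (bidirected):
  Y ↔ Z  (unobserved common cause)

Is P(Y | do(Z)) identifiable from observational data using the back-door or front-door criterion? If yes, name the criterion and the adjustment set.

P(Y|do(Z)): frontdoor, adjust for {J}.

desc(Z)\{Z}={E,J,N,P,Y}; candidates ⊆ {R,X}.
Z↔Y: latent back-door arc(s) into Z.
size 0: {}; under {} Z still reaches {N,Y} ∋ Y.
size 1: {R}, {X}; under {R} Z still reaches {N,Y} ∋ Y.
size 2: {R,X}; under {R,X} Z still reaches {N,Y} ∋ Y.
Z↔Y cannot be blocked by any observed set — no back-door set.
{J}: (i) intercepts every directed Z→Y path; (ii) no back-door Z→{J}; (iii) {Z} blocks every back-door {J}→Y. Front-door holds.
P(Y|do(Z)) = Σ_{J} P(J|Z) Σ_{Z'} P(Y|J,Z')P(Z').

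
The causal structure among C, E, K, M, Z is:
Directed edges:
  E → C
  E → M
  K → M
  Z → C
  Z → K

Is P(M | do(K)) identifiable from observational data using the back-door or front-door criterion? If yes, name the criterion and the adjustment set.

desc(K)\{K}={M}; candidates ⊆ {C,E,Z}.
∅: K⊥M given ∅ in G with K→· removed — back-door holds.
P(M|do(K)) = P(M|K) — no adjustment needed.

P(M|do(K)): backdoor, adjust for ∅.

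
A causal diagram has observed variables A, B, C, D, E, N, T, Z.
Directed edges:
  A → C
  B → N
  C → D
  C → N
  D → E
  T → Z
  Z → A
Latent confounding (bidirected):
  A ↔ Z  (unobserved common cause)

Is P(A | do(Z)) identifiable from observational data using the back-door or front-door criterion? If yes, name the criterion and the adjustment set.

P(A|do(Z)): not identifiable (no BD/FD set).

desc(Z)\{Z}={A,C,D,E,N}; candidates ⊆ {B,T}.
Z↔A: latent back-door arc(s) into Z.
size 0: {}; under {} Z still reaches {A,C,D,E,N,T} ∋ A.
size 1: {B}, {T}; under {B} Z still reaches {A,C,D,E,N,T} ∋ A.
size 2: {B,T}; under {B,T} Z still reaches {A,C,D,E,N} ∋ A.
Z↔A cannot be blocked by any observed set — no back-door set.
No mediator lies on a directed Z→…→A path.
Neither criterion identifies P(A|do(Z)) in this graph.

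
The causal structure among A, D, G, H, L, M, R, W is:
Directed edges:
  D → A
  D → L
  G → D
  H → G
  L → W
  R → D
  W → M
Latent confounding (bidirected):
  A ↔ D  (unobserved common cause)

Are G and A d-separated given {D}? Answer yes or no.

No — G and A are d-connected given {D}.

Bayes-Ball from G | {D} reaches {A,H,R}.
A ∈ reach(G|{D}) ⇒ G ⊥̸ A | {D}.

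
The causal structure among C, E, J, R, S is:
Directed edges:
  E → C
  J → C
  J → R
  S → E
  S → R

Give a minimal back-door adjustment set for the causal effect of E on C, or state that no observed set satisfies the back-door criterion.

E→C: minimal back-door set ∅.

desc(E)\{E}={C}; candidates ⊆ {J,R,S}.
∅: E⊥C given ∅ in G with E→· removed — back-door holds.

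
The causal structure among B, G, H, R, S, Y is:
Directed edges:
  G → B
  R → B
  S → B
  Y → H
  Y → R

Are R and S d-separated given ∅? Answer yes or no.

Yes — R ⊥ S | ∅.

Bayes-Ball from R | ∅ reaches {B,H,Y}.
S ∉ reach(R|∅) ⇒ R ⊥ S | ∅.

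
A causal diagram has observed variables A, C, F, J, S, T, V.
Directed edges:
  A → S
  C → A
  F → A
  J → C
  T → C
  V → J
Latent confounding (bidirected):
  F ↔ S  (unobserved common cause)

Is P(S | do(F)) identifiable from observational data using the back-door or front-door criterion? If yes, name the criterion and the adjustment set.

desc(F)\{F}={A,S}; candidates ⊆ {C,J,T,V}.
F↔S: latent back-door arc(s) into F.
size 0: {}; under {} F still reaches {S} ∋ S.
size 1: {C}, {J}, {T} …(+1); under {C} F still reaches {S} ∋ S.
size 2: {C,J}, {C,T}, {C,V} …(+3); under {C,J} F still reaches {S} ∋ S.
F↔S cannot be blocked by any observed set — no back-door set.
{A}: (i) intercepts every directed F→S path; (ii) no back-door F→{A}; (iii) {F} blocks every back-door {A}→S. Front-door holds.
P(S|do(F)) = Σ_{A} P(A|F) Σ_{F'} P(S|A,F')P(F').

P(S|do(F)): frontdoor, adjust for {A}.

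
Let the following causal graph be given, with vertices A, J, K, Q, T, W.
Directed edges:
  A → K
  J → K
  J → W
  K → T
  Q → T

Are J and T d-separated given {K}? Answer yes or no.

Yes — J ⊥ T | {K}.

Bayes-Ball from J | {K} reaches {A,W}.
T ∉ reach(J|{K}) ⇒ J ⊥ T | {K}.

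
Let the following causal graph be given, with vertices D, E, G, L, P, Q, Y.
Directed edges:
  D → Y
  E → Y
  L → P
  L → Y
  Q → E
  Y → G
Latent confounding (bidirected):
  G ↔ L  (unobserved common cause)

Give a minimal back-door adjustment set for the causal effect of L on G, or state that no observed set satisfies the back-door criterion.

L→G: no observed back-door set.

desc(L)\{L}={G,P,Y}; candidates ⊆ {D,E,Q}.
L↔G: latent back-door arc(s) into L.
size 0: {}; under {} L still reaches {G} ∋ G.
size 1: {D}, {E}, {Q}; under {D} L still reaches {G} ∋ G.
size 2: {D,E}, {D,Q}, {E,Q}; under {D,E} L still reaches {G} ∋ G.
L↔G cannot be blocked by any observed set — no back-door set.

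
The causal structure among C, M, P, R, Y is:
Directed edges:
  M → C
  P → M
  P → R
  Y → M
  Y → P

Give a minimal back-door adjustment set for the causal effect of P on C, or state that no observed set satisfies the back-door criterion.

desc(P)\{P}={C,M,R}; candidates ⊆ {Y}.
size 0: {}; under {} P still reaches {C,M,Y} ∋ C.
{Y}: P⊥C given {Y} in G with P→· removed — back-door holds.

P→C: minimal back-door set {Y}.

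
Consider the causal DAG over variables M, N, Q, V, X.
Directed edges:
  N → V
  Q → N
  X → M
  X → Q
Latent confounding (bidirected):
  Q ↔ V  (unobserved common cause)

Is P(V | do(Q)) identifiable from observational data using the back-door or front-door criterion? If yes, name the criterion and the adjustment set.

desc(Q)\{Q}={N,V}; candidates ⊆ {M,X}.
Q↔V: latent back-door arc(s) into Q.
size 0: {}; under {} Q still reaches {M,V,X} ∋ V.
size 1: {M}, {X}; under {M} Q still reaches {V,X} ∋ V.
size 2: {M,X}; under {M,X} Q still reaches {V} ∋ V.
Q↔V cannot be blocked by any observed set — no back-door set.
{N}: (i) intercepts every directed Q→V path; (ii) no back-door Q→{N}; (iii) {Q} blocks every back-door {N}→V. Front-door holds.
P(V|do(Q)) = Σ_{N} P(N|Q) Σ_{Q'} P(V|N,Q')P(Q').

P(V|do(Q)): frontdoor, adjust for {N}.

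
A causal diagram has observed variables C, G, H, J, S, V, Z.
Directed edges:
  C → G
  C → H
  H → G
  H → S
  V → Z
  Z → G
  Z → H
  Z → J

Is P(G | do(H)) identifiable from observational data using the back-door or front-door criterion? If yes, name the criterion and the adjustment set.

P(G|do(H)): backdoor, adjust for {C, Z}.

desc(H)\{H}={G,S}; candidates ⊆ {C,J,V,Z}.
size 0: {}; under {} H still reaches {C,G,J,V,Z} ∋ G.
size 1: {C}, {J}, {V} …(+1); under {C} H still reaches {G,J,V,Z} ∋ G.
{C,Z}: H⊥G given {C,Z} in G with H→· removed — back-door holds.
P(G|do(H)) = Σ_{C,Z} P(G|H,C,Z)·P(C,Z).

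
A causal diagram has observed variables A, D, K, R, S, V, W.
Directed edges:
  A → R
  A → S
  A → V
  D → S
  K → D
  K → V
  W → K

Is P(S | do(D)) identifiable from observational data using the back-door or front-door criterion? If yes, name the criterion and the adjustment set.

desc(D)\{D}={S}; candidates ⊆ {A,K,R,V,W}.
∅: D⊥S given ∅ in G with D→· removed — back-door holds.
P(S|do(D)) = P(S|D) — no adjustment needed.

P(S|do(D)): backdoor, adjust for ∅.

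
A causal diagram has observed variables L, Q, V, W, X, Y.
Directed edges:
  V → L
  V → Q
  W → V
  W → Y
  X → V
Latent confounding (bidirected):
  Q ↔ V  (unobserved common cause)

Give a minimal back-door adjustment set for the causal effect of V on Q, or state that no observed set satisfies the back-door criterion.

V→Q: no observed back-door set.

desc(V)\{V}={L,Q}; candidates ⊆ {W,X,Y}.
V↔Q: latent back-door arc(s) into V.
size 0: {}; under {} V still reaches {Q,W,X,Y} ∋ Q.
size 1: {W}, {X}, {Y}; under {W} V still reaches {Q,X} ∋ Q.
size 2: {W,X}, {W,Y}, {X,Y}; under {W,X} V still reaches {Q} ∋ Q.
V↔Q cannot be blocked by any observed set — no back-door set.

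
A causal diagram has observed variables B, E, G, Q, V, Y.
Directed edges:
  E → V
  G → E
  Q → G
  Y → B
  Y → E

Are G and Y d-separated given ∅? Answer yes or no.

Yes — G ⊥ Y | ∅.

Bayes-Ball from G | ∅ reaches {E,Q,V}.
Y ∉ reach(G|∅) ⇒ G ⊥ Y | ∅.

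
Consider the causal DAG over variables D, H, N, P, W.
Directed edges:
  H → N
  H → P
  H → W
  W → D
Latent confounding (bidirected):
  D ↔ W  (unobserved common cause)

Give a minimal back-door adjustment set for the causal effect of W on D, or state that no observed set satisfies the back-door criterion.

desc(W)\{W}={D}; candidates ⊆ {H,N,P}.
W↔D: latent back-door arc(s) into W.
size 0: {}; under {} W still reaches {D,H,N,P} ∋ D.
size 1: {H}, {N}, {P}; under {H} W still reaches {D} ∋ D.
size 2: {H,N}, {H,P}, {N,P}; under {H,N} W still reaches {D} ∋ D.
W↔D cannot be blocked by any observed set — no back-door set.

W→D: no observed back-door set.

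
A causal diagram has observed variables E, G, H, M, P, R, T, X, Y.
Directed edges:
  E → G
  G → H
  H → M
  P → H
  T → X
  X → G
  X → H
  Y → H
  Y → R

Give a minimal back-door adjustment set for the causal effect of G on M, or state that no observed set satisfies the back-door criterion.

G→M: minimal back-door set {X}.

desc(G)\{G}={H,M}; candidates ⊆ {E,P,R,T,X,Y}.
size 0: {}; under {} G still reaches {E,H,M,T,X} ∋ M.
{X}: G⊥M given {X} in G with G→· removed — back-door holds.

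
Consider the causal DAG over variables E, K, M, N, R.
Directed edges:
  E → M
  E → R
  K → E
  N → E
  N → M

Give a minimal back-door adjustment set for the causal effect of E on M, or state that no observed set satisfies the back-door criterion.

desc(E)\{E}={M,R}; candidates ⊆ {K,N}.
size 0: {}; under {} E still reaches {K,M,N} ∋ M.
{N}: E⊥M given {N} in G with E→· removed — back-door holds.

E→M: minimal back-door set {N}.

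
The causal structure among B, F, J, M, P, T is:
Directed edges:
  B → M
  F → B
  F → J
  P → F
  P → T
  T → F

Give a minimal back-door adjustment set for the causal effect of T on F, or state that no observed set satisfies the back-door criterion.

desc(T)\{T}={B,F,J,M}; candidates ⊆ {P}.
size 0: {}; under {} T still reaches {B,F,J,M,P} ∋ F.
{P}: T⊥F given {P} in G with T→· removed — back-door holds.

T→F: minimal back-door set {P}.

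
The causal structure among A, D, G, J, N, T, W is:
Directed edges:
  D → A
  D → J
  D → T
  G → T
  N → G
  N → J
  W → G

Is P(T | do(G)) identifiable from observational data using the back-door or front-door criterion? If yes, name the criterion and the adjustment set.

P(T|do(G)): backdoor, adjust for ∅.

desc(G)\{G}={T}; candidates ⊆ {A,D,J,N,W}.
∅: G⊥T given ∅ in G with G→· removed — back-door holds.
P(T|do(G)) = P(T|G) — no adjustment needed.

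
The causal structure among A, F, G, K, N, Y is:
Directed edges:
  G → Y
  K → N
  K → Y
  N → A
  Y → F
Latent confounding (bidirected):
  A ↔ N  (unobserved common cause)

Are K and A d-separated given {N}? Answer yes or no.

Bayes-Ball from K | {N} reaches {A,F,Y}.
A ∈ reach(K|{N}) ⇒ K ⊥̸ A | {N}.

No — K and A are d-connected given {N}.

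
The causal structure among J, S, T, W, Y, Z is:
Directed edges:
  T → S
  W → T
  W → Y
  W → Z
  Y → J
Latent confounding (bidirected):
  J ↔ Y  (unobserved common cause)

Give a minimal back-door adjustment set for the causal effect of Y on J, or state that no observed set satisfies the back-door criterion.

Y→J: no observed back-door set.

desc(Y)\{Y}={J}; candidates ⊆ {S,T,W,Z}.
Y↔J: latent back-door arc(s) into Y.
size 0: {}; under {} Y still reaches {J,S,T,W,Z} ∋ J.
size 1: {S}, {T}, {W} …(+1); under {S} Y still reaches {J,T,W,Z} ∋ J.
size 2: {S,T}, {S,W}, {S,Z} …(+3); under {S,T} Y still reaches {J,W,Z} ∋ J.
Y↔J cannot be blocked by any observed set — no back-door set.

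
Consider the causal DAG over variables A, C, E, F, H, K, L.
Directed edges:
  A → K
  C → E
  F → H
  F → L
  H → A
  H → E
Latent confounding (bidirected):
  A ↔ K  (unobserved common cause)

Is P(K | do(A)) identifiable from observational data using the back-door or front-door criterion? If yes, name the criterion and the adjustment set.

desc(A)\{A}={K}; candidates ⊆ {C,E,F,H,L}.
A↔K: latent back-door arc(s) into A.
size 0: {}; under {} A still reaches {E,F,H,K,L} ∋ K.
size 1: {C}, {E}, {F} …(+2); under {C} A still reaches {E,F,H,K,L} ∋ K.
size 2: {C,E}, {C,F}, {C,H} …(+7); under {C,E} A still reaches {F,H,K,L} ∋ K.
A↔K cannot be blocked by any observed set — no back-door set.
No mediator lies on a directed A→…→K path.
Neither criterion identifies P(K|do(A)) in this graph.

P(K|do(A)): not identifiable (no BD/FD set).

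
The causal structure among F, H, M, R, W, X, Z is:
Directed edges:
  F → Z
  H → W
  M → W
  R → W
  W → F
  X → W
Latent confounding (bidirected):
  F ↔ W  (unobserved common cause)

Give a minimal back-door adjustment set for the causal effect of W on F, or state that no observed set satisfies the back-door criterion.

desc(W)\{W}={F,Z}; candidates ⊆ {H,M,R,X}.
W↔F: latent back-door arc(s) into W.
size 0: {}; under {} W still reaches {F,H,M,R,X,Z} ∋ F.
size 1: {H}, {M}, {R} …(+1); under {H} W still reaches {F,M,R,X,Z} ∋ F.
size 2: {H,M}, {H,R}, {H,X} …(+3); under {H,M} W still reaches {F,R,X,Z} ∋ F.
W↔F cannot be blocked by any observed set — no back-door set.

W→F: no observed back-door set.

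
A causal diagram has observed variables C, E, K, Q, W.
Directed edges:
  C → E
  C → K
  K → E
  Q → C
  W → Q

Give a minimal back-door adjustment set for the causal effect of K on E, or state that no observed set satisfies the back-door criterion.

desc(K)\{K}={E}; candidates ⊆ {C,Q,W}.
size 0: {}; under {} K still reaches {C,E,Q,W} ∋ E.
{C}: K⊥E given {C} in G with K→· removed — back-door holds.

K→E: minimal back-door set {C}.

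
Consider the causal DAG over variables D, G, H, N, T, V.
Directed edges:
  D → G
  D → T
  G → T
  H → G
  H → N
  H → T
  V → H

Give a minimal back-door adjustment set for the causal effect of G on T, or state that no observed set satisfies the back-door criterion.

G→T: minimal back-door set {D, H}.

desc(G)\{G}={T}; candidates ⊆ {D,H,N,V}.
size 0: {}; under {} G still reaches {D,H,N,T,V} ∋ T.
size 1: {D}, {H}, {N} …(+1); under {D} G still reaches {H,N,T,V} ∋ T.
{D,H}: G⊥T given {D,H} in G with G→· removed — back-door holds.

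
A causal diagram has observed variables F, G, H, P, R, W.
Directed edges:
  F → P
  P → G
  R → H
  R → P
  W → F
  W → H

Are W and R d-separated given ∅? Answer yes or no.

Yes — W ⊥ R | ∅.

Bayes-Ball from W | ∅ reaches {F,G,H,P}.
R ∉ reach(W|∅) ⇒ W ⊥ R | ∅.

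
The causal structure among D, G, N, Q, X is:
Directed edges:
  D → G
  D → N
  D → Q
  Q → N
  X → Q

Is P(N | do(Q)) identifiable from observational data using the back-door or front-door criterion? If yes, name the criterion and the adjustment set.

P(N|do(Q)): backdoor, adjust for {D}.

desc(Q)\{Q}={N}; candidates ⊆ {D,G,X}.
size 0: {}; under {} Q still reaches {D,G,N,X} ∋ N.
{D}: Q⊥N given {D} in G with Q→· removed — back-door holds.
P(N|do(Q)) = Σ_{D} P(N|Q,D)·P(D).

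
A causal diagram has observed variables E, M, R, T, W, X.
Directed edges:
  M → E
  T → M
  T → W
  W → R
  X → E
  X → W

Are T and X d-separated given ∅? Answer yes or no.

Yes — T ⊥ X | ∅.

Bayes-Ball from T | ∅ reaches {E,M,R,W}.
X ∉ reach(T|∅) ⇒ T ⊥ X | ∅.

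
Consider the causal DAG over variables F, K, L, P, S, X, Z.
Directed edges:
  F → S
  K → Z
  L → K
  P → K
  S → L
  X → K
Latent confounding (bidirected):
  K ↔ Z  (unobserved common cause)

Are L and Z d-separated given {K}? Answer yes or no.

Bayes-Ball from L | {K} reaches {F,P,S,X,Z}.
Z ∈ reach(L|{K}) ⇒ L ⊥̸ Z | {K}.

No — L and Z are d-connected given {K}.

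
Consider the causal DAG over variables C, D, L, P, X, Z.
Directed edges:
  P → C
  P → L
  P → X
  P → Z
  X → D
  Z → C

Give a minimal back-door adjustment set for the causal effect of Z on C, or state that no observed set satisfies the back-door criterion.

Z→C: minimal back-door set {P}.

desc(Z)\{Z}={C}; candidates ⊆ {D,L,P,X}.
size 0: {}; under {} Z still reaches {C,D,L,P,X} ∋ C.
{P}: Z⊥C given {P} in G with Z→· removed — back-door holds.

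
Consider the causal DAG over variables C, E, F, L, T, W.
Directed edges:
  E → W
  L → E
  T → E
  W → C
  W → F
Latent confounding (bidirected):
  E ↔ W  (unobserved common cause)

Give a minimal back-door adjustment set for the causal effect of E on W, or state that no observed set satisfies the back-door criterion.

E→W: no observed back-door set.

desc(E)\{E}={C,F,W}; candidates ⊆ {L,T}.
E↔W: latent back-door arc(s) into E.
size 0: {}; under {} E still reaches {C,F,L,T,W} ∋ W.
size 1: {L}, {T}; under {L} E still reaches {C,F,T,W} ∋ W.
size 2: {L,T}; under {L,T} E still reaches {C,F,W} ∋ W.
E↔W cannot be blocked by any observed set — no back-door set.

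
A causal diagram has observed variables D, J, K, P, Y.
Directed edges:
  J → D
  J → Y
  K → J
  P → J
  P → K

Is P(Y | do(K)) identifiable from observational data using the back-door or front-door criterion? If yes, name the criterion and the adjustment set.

desc(K)\{K}={D,J,Y}; candidates ⊆ {P}.
size 0: {}; under {} K still reaches {D,J,P,Y} ∋ Y.
{P}: K⊥Y given {P} in G with K→· removed — back-door holds.
P(Y|do(K)) = Σ_{P} P(Y|K,P)·P(P).

P(Y|do(K)): backdoor, adjust for {P}.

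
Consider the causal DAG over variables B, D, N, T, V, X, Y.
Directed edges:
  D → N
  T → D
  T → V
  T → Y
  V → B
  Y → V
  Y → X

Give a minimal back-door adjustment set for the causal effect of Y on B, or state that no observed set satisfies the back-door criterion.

desc(Y)\{Y}={B,V,X}; candidates ⊆ {D,N,T}.
size 0: {}; under {} Y still reaches {B,D,N,T,V} ∋ B.
{T}: Y⊥B given {T} in G with Y→· removed — back-door holds.

Y→B: minimal back-door set {T}.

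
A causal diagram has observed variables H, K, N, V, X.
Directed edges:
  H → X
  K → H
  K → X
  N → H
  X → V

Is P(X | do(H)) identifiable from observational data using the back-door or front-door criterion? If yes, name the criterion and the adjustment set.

P(X|do(H)): backdoor, adjust for {K}.

desc(H)\{H}={V,X}; candidates ⊆ {K,N}.
size 0: {}; under {} H still reaches {K,N,V,X} ∋ X.
{K}: H⊥X given {K} in G with H→· removed — back-door holds.
P(X|do(H)) = Σ_{K} P(X|H,K)·P(K).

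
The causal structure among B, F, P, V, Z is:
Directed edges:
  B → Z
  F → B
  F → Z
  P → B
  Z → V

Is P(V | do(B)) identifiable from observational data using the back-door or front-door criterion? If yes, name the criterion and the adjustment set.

P(V|do(B)): backdoor, adjust for {F}.

desc(B)\{B}={V,Z}; candidates ⊆ {F,P}.
size 0: {}; under {} B still reaches {F,P,V,Z} ∋ V.
{F}: B⊥V given {F} in G with B→· removed — back-door holds.
P(V|do(B)) = Σ_{F} P(V|B,F)·P(F).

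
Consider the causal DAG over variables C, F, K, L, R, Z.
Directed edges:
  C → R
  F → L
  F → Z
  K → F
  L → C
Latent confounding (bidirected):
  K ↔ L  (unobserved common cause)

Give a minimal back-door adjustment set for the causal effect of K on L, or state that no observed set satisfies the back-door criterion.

K→L: no observed back-door set.

desc(K)\{K}={C,F,L,R,Z}; candidates ⊆ {—}.
K↔L: latent back-door arc(s) into K.
size 0: {}; under {} K still reaches {C,L,R} ∋ L.
K↔L cannot be blocked by any observed set — no back-door set.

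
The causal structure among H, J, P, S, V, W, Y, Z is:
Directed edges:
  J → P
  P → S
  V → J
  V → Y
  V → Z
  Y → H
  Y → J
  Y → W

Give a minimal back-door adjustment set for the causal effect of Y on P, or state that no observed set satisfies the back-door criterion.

desc(Y)\{Y}={H,J,P,S,W}; candidates ⊆ {V,Z}.
size 0: {}; under {} Y still reaches {J,P,S,V,Z} ∋ P.
{V}: Y⊥P given {V} in G with Y→· removed — back-door holds.

Y→P: minimal back-door set {V}.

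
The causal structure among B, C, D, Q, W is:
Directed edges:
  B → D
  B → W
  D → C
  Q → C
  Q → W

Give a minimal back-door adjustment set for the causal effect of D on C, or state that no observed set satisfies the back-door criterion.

desc(D)\{D}={C}; candidates ⊆ {B,Q,W}.
∅: D⊥C given ∅ in G with D→· removed — back-door holds.

D→C: minimal back-door set ∅.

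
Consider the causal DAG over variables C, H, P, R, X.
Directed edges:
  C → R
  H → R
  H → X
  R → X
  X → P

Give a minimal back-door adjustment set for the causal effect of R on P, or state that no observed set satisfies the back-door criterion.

R→P: minimal back-door set {H}.

desc(R)\{R}={P,X}; candidates ⊆ {C,H}.
size 0: {}; under {} R still reaches {C,H,P,X} ∋ P.
{H}: R⊥P given {H} in G with R→· removed — back-door holds.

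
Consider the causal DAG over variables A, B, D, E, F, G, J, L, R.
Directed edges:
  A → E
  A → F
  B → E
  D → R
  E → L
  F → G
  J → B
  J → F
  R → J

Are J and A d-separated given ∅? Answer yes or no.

Bayes-Ball from J | ∅ reaches {B,D,E,F,G,L,R}.
A ∉ reach(J|∅) ⇒ J ⊥ A | ∅.

Yes — J ⊥ A | ∅.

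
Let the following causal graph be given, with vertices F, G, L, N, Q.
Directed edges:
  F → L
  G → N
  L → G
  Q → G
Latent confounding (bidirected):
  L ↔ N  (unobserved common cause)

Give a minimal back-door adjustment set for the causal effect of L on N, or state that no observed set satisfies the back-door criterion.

desc(L)\{L}={G,N}; candidates ⊆ {F,Q}.
L↔N: latent back-door arc(s) into L.
size 0: {}; under {} L still reaches {F,N} ∋ N.
size 1: {F}, {Q}; under {F} L still reaches {N} ∋ N.
size 2: {F,Q}; under {F,Q} L still reaches {N} ∋ N.
L↔N cannot be blocked by any observed set — no back-door set.

L→N: no observed back-door set.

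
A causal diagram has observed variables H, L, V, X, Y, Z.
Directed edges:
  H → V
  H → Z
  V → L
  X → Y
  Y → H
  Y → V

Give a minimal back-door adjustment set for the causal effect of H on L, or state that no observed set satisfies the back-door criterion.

desc(H)\{H}={L,V,Z}; candidates ⊆ {X,Y}.
size 0: {}; under {} H still reaches {L,V,X,Y} ∋ L.
{Y}: H⊥L given {Y} in G with H→· removed — back-door holds.

H→L: minimal back-door set {Y}.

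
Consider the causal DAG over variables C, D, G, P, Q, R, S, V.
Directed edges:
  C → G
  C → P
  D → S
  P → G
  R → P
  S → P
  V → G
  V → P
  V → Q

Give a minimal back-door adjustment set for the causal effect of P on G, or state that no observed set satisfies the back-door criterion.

desc(P)\{P}={G}; candidates ⊆ {C,D,Q,R,S,V}.
size 0: {}; under {} P still reaches {C,D,G,Q,R,S,V} ∋ G.
size 1: {C}, {D}, {Q} …(+3); under {C} P still reaches {D,G,Q,R,S,V} ∋ G.
{C,V}: P⊥G given {C,V} in G with P→· removed — back-door holds.

P→G: minimal back-door set {C, V}.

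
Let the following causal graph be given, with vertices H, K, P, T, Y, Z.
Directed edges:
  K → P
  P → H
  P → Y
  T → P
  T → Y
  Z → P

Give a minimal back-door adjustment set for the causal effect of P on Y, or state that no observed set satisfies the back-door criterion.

P→Y: minimal back-door set {T}.

desc(P)\{P}={H,Y}; candidates ⊆ {K,T,Z}.
size 0: {}; under {} P still reaches {K,T,Y,Z} ∋ Y.
{T}: P⊥Y given {T} in G with P→· removed — back-door holds.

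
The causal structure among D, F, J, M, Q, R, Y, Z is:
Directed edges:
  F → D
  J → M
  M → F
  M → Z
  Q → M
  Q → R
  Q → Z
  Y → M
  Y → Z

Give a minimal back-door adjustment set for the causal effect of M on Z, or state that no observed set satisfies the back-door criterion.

desc(M)\{M}={D,F,Z}; candidates ⊆ {J,Q,R,Y}.
size 0: {}; under {} M still reaches {J,Q,R,Y,Z} ∋ Z.
size 1: {J}, {Q}, {R} …(+1); under {J} M still reaches {Q,R,Y,Z} ∋ Z.
{Q,Y}: M⊥Z given {Q,Y} in G with M→· removed — back-door holds.

M→Z: minimal back-door set {Q, Y}.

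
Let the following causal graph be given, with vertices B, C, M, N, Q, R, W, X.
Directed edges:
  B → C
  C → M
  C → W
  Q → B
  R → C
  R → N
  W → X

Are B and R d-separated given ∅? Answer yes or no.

Bayes-Ball from B | ∅ reaches {C,M,Q,W,X}.
R ∉ reach(B|∅) ⇒ B ⊥ R | ∅.

Yes — B ⊥ R | ∅.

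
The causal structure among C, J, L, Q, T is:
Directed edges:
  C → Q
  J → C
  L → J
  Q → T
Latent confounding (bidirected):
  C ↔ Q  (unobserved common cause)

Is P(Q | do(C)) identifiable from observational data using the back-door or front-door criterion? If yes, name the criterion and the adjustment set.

desc(C)\{C}={Q,T}; candidates ⊆ {J,L}.
C↔Q: latent back-door arc(s) into C.
size 0: {}; under {} C still reaches {J,L,Q,T} ∋ Q.
size 1: {J}, {L}; under {J} C still reaches {Q,T} ∋ Q.
size 2: {J,L}; under {J,L} C still reaches {Q,T} ∋ Q.
C↔Q cannot be blocked by any observed set — no back-door set.
No mediator lies on a directed C→…→Q path.
Neither criterion identifies P(Q|do(C)) in this graph.

P(Q|do(C)): not identifiable (no BD/FD set).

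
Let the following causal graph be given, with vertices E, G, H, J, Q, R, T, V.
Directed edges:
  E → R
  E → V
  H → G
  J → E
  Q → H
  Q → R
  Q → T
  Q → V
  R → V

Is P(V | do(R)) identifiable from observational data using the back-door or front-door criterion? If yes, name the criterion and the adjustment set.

P(V|do(R)): backdoor, adjust for {E, Q}.

desc(R)\{R}={V}; candidates ⊆ {E,G,H,J,Q,T}.
size 0: {}; under {} R still reaches {E,G,H,J,Q,T,V} ∋ V.
size 1: {E}, {G}, {H} …(+3); under {E} R still reaches {G,H,Q,T,V} ∋ V.
{E,Q}: R⊥V given {E,Q} in G with R→· removed — back-door holds.
P(V|do(R)) = Σ_{E,Q} P(V|R,E,Q)·P(E,Q).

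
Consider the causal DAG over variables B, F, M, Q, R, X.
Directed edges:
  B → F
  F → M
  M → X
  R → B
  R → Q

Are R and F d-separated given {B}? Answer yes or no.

Bayes-Ball from R | {B} reaches {Q}.
F ∉ reach(R|{B}) ⇒ R ⊥ F | {B}.

Yes — R ⊥ F | {B}.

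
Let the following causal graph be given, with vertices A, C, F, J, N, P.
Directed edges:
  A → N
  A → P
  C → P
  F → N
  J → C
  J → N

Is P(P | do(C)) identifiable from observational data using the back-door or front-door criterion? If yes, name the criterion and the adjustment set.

desc(C)\{C}={P}; candidates ⊆ {A,F,J,N}.
∅: C⊥P given ∅ in G with C→· removed — back-door holds.
P(P|do(C)) = P(P|C) — no adjustment needed.

P(P|do(C)): backdoor, adjust for ∅.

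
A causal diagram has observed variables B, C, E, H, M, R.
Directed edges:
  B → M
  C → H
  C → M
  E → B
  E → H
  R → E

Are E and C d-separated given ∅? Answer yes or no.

Bayes-Ball from E | ∅ reaches {B,H,M,R}.
C ∉ reach(E|∅) ⇒ E ⊥ C | ∅.

Yes — E ⊥ C | ∅.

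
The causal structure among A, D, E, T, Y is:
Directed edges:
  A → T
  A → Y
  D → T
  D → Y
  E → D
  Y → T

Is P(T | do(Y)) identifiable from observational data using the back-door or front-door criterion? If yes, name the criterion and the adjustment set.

P(T|do(Y)): backdoor, adjust for {A, D}.

desc(Y)\{Y}={T}; candidates ⊆ {A,D,E}.
size 0: {}; under {} Y still reaches {A,D,E,T} ∋ T.
size 1: {A}, {D}, {E}; under {A} Y still reaches {D,E,T} ∋ T.
{A,D}: Y⊥T given {A,D} in G with Y→· removed — back-door holds.
P(T|do(Y)) = Σ_{A,D} P(T|Y,A,D)·P(A,D).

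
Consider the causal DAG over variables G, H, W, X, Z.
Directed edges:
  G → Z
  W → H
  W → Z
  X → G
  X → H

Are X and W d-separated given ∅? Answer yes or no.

Yes — X ⊥ W | ∅.

Bayes-Ball from X | ∅ reaches {G,H,Z}.
W ∉ reach(X|∅) ⇒ X ⊥ W | ∅.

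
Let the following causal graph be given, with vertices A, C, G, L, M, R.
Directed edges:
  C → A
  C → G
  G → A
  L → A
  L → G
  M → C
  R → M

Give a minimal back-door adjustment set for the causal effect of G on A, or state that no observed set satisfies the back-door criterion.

G→A: minimal back-door set {C, L}.

desc(G)\{G}={A}; candidates ⊆ {C,L,M,R}.
size 0: {}; under {} G still reaches {A,C,L,M,R} ∋ A.
size 1: {C}, {L}, {M} …(+1); under {C} G still reaches {A,L} ∋ A.
{C,L}: G⊥A given {C,L} in G with G→· removed — back-door holds.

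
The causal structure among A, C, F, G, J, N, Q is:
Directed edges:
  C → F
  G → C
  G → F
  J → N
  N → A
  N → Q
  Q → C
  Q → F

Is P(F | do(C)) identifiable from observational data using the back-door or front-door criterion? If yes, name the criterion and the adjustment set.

desc(C)\{C}={F}; candidates ⊆ {A,G,J,N,Q}.
size 0: {}; under {} C still reaches {A,F,G,J,N,Q} ∋ F.
size 1: {A}, {G}, {J} …(+2); under {A} C still reaches {F,G,J,N,Q} ∋ F.
{G,Q}: C⊥F given {G,Q} in G with C→· removed — back-door holds.
P(F|do(C)) = Σ_{G,Q} P(F|C,G,Q)·P(G,Q).

P(F|do(C)): backdoor, adjust for {G, Q}.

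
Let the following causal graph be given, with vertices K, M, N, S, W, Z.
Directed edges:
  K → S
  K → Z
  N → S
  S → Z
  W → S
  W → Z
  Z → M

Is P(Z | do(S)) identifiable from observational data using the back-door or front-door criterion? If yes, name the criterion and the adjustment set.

P(Z|do(S)): backdoor, adjust for {K, W}.

desc(S)\{S}={M,Z}; candidates ⊆ {K,N,W}.
size 0: {}; under {} S still reaches {K,M,N,W,Z} ∋ Z.
size 1: {K}, {N}, {W}; under {K} S still reaches {M,N,W,Z} ∋ Z.
{K,W}: S⊥Z given {K,W} in G with S→· removed — back-door holds.
P(Z|do(S)) = Σ_{K,W} P(Z|S,K,W)·P(K,W).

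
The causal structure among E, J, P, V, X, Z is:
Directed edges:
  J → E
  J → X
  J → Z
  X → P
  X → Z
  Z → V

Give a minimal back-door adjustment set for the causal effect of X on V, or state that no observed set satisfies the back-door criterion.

desc(X)\{X}={P,V,Z}; candidates ⊆ {E,J}.
size 0: {}; under {} X still reaches {E,J,V,Z} ∋ V.
{J}: X⊥V given {J} in G with X→· removed — back-door holds.

X→V: minimal back-door set {J}.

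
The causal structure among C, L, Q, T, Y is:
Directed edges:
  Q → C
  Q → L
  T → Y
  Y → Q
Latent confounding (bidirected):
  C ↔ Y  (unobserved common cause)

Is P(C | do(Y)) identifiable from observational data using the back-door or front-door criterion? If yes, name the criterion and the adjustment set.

desc(Y)\{Y}={C,L,Q}; candidates ⊆ {T}.
Y↔C: latent back-door arc(s) into Y.
size 0: {}; under {} Y still reaches {C,T} ∋ C.
size 1: {T}; under {T} Y still reaches {C} ∋ C.
Y↔C cannot be blocked by any observed set — no back-door set.
{Q}: (i) intercepts every directed Y→C path; (ii) no back-door Y→{Q}; (iii) {Y} blocks every back-door {Q}→C. Front-door holds.
P(C|do(Y)) = Σ_{Q} P(Q|Y) Σ_{Y'} P(C|Q,Y')P(Y').

P(C|do(Y)): frontdoor, adjust for {Q}.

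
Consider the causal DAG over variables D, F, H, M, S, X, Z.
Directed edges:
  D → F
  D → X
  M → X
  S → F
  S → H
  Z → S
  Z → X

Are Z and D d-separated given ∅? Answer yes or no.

Yes — Z ⊥ D | ∅.

Bayes-Ball from Z | ∅ reaches {F,H,S,X}.
D ∉ reach(Z|∅) ⇒ Z ⊥ D | ∅.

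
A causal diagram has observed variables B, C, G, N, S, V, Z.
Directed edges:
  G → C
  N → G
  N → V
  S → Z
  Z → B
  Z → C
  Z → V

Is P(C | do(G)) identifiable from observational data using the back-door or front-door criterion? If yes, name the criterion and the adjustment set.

P(C|do(G)): backdoor, adjust for ∅.

desc(G)\{G}={C}; candidates ⊆ {B,N,S,V,Z}.
∅: G⊥C given ∅ in G with G→· removed — back-door holds.
P(C|do(G)) = P(C|G) — no adjustment needed.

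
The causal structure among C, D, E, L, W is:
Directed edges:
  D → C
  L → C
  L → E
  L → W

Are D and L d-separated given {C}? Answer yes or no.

Bayes-Ball from D | {C} reaches {E,L,W}.
L ∈ reach(D|{C}) ⇒ D ⊥̸ L | {C}.

No — D and L are d-connected given {C}.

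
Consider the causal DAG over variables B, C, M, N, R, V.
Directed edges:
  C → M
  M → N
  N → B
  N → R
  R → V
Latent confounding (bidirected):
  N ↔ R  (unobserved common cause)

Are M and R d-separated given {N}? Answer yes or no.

No — M and R are d-connected given {N}.

Bayes-Ball from M | {N} reaches {C,R,V}.
R ∈ reach(M|{N}) ⇒ M ⊥̸ R | {N}.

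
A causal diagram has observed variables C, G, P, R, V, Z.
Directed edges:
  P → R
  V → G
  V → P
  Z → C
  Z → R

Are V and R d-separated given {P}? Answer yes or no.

Bayes-Ball from V | {P} reaches {G}.
R ∉ reach(V|{P}) ⇒ V ⊥ R | {P}.

Yes — V ⊥ R | {P}.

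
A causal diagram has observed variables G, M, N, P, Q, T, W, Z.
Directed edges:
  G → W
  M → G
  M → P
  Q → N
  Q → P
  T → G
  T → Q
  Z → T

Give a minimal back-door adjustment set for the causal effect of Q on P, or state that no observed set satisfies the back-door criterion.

Q→P: minimal back-door set ∅.

desc(Q)\{Q}={N,P}; candidates ⊆ {G,M,T,W,Z}.
∅: Q⊥P given ∅ in G with Q→· removed — back-door holds.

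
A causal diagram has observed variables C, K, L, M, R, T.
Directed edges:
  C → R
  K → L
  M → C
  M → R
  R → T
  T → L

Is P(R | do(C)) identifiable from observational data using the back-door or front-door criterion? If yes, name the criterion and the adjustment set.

desc(C)\{C}={L,R,T}; candidates ⊆ {K,M}.
size 0: {}; under {} C still reaches {L,M,R,T} ∋ R.
{M}: C⊥R given {M} in G with C→· removed — back-door holds.
P(R|do(C)) = Σ_{M} P(R|C,M)·P(M).

P(R|do(C)): backdoor, adjust for {M}.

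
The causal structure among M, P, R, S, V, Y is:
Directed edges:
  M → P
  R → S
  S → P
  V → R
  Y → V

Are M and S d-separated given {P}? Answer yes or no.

Bayes-Ball from M | {P} reaches {R,S,V,Y}.
S ∈ reach(M|{P}) ⇒ M ⊥̸ S | {P}.

No — M and S are d-connected given {P}.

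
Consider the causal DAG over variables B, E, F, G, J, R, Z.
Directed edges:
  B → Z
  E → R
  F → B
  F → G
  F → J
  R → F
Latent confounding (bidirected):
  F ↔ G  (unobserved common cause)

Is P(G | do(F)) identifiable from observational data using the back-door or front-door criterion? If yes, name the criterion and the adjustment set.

desc(F)\{F}={B,G,J,Z}; candidates ⊆ {E,R}.
F↔G: latent back-door arc(s) into F.
size 0: {}; under {} F still reaches {E,G,R} ∋ G.
size 1: {E}, {R}; under {E} F still reaches {G,R} ∋ G.
size 2: {E,R}; under {E,R} F still reaches {G} ∋ G.
F↔G cannot be blocked by any observed set — no back-door set.
No mediator lies on a directed F→…→G path.
Neither criterion identifies P(G|do(F)) in this graph.

P(G|do(F)): not identifiable (no BD/FD set).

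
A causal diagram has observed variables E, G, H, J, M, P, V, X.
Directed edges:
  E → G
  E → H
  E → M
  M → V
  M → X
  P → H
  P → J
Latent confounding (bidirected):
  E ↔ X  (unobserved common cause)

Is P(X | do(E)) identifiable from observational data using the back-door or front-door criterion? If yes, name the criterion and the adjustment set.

P(X|do(E)): frontdoor, adjust for {M}.

desc(E)\{E}={G,H,M,V,X}; candidates ⊆ {J,P}.
E↔X: latent back-door arc(s) into E.
size 0: {}; under {} E still reaches {X} ∋ X.
size 1: {J}, {P}; under {J} E still reaches {X} ∋ X.
size 2: {J,P}; under {J,P} E still reaches {X} ∋ X.
E↔X cannot be blocked by any observed set — no back-door set.
{M}: (i) intercepts every directed E→X path; (ii) no back-door E→{M}; (iii) {E} blocks every back-door {M}→X. Front-door holds.
P(X|do(E)) = Σ_{M} P(M|E) Σ_{E'} P(X|M,E')P(E').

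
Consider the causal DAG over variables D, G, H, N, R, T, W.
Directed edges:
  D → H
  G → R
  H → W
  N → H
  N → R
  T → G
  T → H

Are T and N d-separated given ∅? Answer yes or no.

Bayes-Ball from T | ∅ reaches {G,H,R,W}.
N ∉ reach(T|∅) ⇒ T ⊥ N | ∅.

Yes — T ⊥ N | ∅.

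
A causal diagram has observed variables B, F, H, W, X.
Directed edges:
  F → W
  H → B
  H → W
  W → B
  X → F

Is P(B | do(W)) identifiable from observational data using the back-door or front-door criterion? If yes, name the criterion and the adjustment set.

P(B|do(W)): backdoor, adjust for {H}.

desc(W)\{W}={B}; candidates ⊆ {F,H,X}.
size 0: {}; under {} W still reaches {B,F,H,X} ∋ B.
{H}: W⊥B given {H} in G with W→· removed — back-door holds.
P(B|do(W)) = Σ_{H} P(B|W,H)·P(H).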